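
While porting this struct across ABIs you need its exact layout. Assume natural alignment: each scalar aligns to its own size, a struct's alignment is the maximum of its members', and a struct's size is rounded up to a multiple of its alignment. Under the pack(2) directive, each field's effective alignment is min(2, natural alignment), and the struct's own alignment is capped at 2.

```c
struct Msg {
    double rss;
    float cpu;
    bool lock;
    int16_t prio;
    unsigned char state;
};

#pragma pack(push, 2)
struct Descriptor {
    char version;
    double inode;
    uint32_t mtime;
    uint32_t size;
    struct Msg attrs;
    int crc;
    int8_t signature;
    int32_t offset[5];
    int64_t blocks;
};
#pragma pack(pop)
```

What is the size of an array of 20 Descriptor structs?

Msg: 0..8  rss  (8B, 8-aligned); 8..12  cpu  (4B, 4-aligned); 12..13  lock  (1B, 1-aligned); 13..14  -- padding (1B); 14..16  prio  (2B, 2-aligned); 16..17  state  (1B, 1-aligned); 17..24  -- tail padding (7B); sizeof = 24, alignof = 8
0..1  version  (1B, 1-aligned)
1..2  -- padding (1B)
2..10  inode  (8B, 2-aligned)
10..14  mtime  (4B, 2-aligned)
14..18  size  (4B, 2-aligned)
18..42  attrs  (24B, 2-aligned)
42..46  crc  (4B, 2-aligned)
46..47  signature  (1B, 1-aligned)
47..48  -- padding (1B)
48..68  offset  (20B, 2-aligned)
68..76  blocks  (8B, 2-aligned)
sizeof = 76, alignof = 2
array of 20: 20 × 76 = 1520

1520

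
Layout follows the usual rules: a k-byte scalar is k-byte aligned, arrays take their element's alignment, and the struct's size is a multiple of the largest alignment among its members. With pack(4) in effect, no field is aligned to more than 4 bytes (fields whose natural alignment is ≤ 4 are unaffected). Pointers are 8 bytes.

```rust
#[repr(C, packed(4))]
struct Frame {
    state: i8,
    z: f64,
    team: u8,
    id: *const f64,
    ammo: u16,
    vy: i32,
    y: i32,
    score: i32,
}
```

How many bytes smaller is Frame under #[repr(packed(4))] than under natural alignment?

natural layout:
  0..1  state  (1B, 1-aligned)
  1..8  -- padding (7B)
  8..16  z  (8B, 8-aligned)
  16..17  team  (1B, 1-aligned)
  17..24  -- padding (7B)
  24..32  id  (8B, 8-aligned)
  32..34  ammo  (2B, 2-aligned)
  34..36  -- padding (2B)
  36..40  vy  (4B, 4-aligned)
  40..44  y  (4B, 4-aligned)
  44..48  score  (4B, 4-aligned)
  sizeof = 48, alignof = 8
packed(4) layout:
  0..1  state  (1B, 1-aligned)
  1..4  -- padding (3B)
  4..12  z  (8B, 4-aligned)
  12..13  team  (1B, 1-aligned)
  13..16  -- padding (3B)
  16..24  id  (8B, 4-aligned)
  24..26  ammo  (2B, 2-aligned)
  26..28  -- padding (2B)
  28..32  vy  (4B, 4-aligned)
  32..36  y  (4B, 4-aligned)
  36..40  score  (4B, 4-aligned)
  sizeof = 40, alignof = 4
48 − 40 = 8

8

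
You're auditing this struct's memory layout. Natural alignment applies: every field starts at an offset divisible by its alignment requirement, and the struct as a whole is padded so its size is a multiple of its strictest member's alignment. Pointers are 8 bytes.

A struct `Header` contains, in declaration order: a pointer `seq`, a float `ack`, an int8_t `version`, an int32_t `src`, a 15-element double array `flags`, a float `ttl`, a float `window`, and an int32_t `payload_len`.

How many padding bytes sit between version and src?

0..8  seq  (8B, 8-aligned)
8..12  ack  (4B, 4-aligned)
12..13  version  (1B, 1-aligned)
13..16  -- padding (3B)
16..20  src  (4B, 4-aligned)

3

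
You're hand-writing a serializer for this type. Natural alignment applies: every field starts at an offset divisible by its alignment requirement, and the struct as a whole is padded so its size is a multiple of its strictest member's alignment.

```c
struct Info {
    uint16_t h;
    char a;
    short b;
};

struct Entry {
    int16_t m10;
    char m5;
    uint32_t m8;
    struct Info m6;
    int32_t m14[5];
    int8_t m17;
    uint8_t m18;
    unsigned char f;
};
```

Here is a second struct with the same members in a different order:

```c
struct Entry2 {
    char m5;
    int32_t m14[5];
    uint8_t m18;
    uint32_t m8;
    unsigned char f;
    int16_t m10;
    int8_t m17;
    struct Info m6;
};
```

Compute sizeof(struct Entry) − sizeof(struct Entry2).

Info: @0: h [2B, align 2] → 2; @2: a [1B, align 1] → 3; +1 pad (align 2); @4: b [2B, align 2] → 6; size 6, align 2
@0: m10 [2B, align 2] → 2
@2: m5 [1B, align 1] → 3
+1 pad (align 4)
@4: m8 [4B, align 4] → 8
@8: m6 [6B, align 2] → 14
+2 pad (align 4)
@16: m14 [20B, align 4] → 36
@36: m17 [1B, align 1] → 37
@37: m18 [1B, align 1] → 38
@38: f [1B, align 1] → 39
+1 tail pad (align 4)
size 40, align 4
— Entry2 —
@0: m5 [1B, align 1] → 1
+3 pad (align 4)
@4: m14 [20B, align 4] → 24
@24: m18 [1B, align 1] → 25
+3 pad (align 4)
@28: m8 [4B, align 4] → 32
@32: f [1B, align 1] → 33
+1 pad (align 2)
@34: m10 [2B, align 2] → 36
@36: m17 [1B, align 1] → 37
+1 pad (align 2)
@38: m6 [6B, align 2] → 44
size 44, align 4
40 − 44 = -4

-4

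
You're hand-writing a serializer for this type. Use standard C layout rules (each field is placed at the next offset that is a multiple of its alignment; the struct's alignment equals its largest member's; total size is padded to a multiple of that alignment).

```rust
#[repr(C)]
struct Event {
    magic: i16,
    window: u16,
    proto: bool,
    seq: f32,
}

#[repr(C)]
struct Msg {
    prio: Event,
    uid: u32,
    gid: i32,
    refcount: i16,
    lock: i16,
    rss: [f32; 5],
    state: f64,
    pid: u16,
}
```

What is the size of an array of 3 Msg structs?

192

Event: @0: magic [2B, align 2] → 2; @2: window [2B, align 2] → 4; @4: proto [1B, align 1] → 5; +3 pad (align 4); @8: seq [4B, align 4] → 12; size 12, align 4
@0: prio [12B, align 4] → 12
@12: uid [4B, align 4] → 16
@16: gid [4B, align 4] → 20
@20: refcount [2B, align 2] → 22
@22: lock [2B, align 2] → 24
@24: rss [20B, align 4] → 44
+4 pad (align 8)
@48: state [8B, align 8] → 56
@56: pid [2B, align 2] → 58
+6 tail pad (align 8)
size 64, align 8
array of 3: 3 × 64 = 192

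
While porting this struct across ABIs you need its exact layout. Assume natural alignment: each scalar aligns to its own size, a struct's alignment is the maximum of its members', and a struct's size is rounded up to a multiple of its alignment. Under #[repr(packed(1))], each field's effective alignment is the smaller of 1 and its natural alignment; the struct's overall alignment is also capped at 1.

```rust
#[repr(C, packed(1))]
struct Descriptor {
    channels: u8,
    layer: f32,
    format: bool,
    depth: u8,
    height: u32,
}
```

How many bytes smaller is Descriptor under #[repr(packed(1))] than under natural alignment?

natural layout:
  @0: channels [1B, align 1] → 1
  +3 pad (align 4)
  @4: layer [4B, align 4] → 8
  @8: format [1B, align 1] → 9
  @9: depth [1B, align 1] → 10
  +2 pad (align 4)
  @12: height [4B, align 4] → 16
  size 16, align 4
packed(1) layout:
  @0: channels [1B, align 1] → 1
  @1: layer [4B, align 1] → 5
  @5: format [1B, align 1] → 6
  @6: depth [1B, align 1] → 7
  @7: height [4B, align 1] → 11
  size 11, align 1
16 − 11 = 5

5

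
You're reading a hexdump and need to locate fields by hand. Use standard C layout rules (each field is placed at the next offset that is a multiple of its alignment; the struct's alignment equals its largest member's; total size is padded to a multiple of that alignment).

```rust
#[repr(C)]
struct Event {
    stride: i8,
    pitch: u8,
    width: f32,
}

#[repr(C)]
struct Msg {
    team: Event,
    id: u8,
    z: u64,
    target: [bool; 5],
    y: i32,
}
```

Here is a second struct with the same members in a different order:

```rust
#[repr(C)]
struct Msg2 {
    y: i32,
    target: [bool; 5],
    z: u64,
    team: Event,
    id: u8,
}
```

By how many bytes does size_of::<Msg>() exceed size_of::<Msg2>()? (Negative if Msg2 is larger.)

0

Event: stride at 0 (size 1, align 1) → ends 1; pitch at 1 (size 1, align 1) → ends 2; pad 2 to align 4 for width; width at 4 (size 4, align 4) → ends 8; total 8 bytes, alignment 4
team at 0 (size 8, align 4) → ends 8
id at 8 (size 1, align 1) → ends 9
pad 7 to align 8 for z
z at 16 (size 8, align 8) → ends 24
target at 24 (size 5, align 1) → ends 29
pad 3 to align 4 for y
y at 32 (size 4, align 4) → ends 36
tail pad 4 to reach multiple of 8
total 40 bytes, alignment 8
— Msg2 —
y at 0 (size 4, align 4) → ends 4
target at 4 (size 5, align 1) → ends 9
pad 7 to align 8 for z
z at 16 (size 8, align 8) → ends 24
team at 24 (size 8, align 4) → ends 32
id at 32 (size 1, align 1) → ends 33
tail pad 7 to reach multiple of 8
total 40 bytes, alignment 8
40 − 40 = 0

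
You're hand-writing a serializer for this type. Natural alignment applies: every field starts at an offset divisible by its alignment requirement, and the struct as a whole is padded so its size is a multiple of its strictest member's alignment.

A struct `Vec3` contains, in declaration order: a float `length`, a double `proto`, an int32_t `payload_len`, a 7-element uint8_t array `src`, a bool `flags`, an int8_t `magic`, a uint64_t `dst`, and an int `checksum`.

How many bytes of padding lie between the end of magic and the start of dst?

3

@0: length [4B, align 4] → 4
+4 pad (align 8)
@8: proto [8B, align 8] → 16
@16: payload_len [4B, align 4] → 20
@20: src [7B, align 1] → 27
@27: flags [1B, align 1] → 28
@28: magic [1B, align 1] → 29
+3 pad (align 8)
@32: dst [8B, align 8] → 40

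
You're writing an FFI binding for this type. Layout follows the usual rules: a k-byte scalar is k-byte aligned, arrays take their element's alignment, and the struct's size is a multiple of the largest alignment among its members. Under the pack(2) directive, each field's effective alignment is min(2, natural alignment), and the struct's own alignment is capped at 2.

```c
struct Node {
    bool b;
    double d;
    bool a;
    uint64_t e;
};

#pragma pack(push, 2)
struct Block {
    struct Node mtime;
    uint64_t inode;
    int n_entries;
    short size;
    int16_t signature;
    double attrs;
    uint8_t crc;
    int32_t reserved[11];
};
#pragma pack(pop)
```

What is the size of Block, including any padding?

102

Node: @0: b [1B, align 1] → 1; +7 pad (align 8); @8: d [8B, align 8] → 16; @16: a [1B, align 1] → 17; +7 pad (align 8); @24: e [8B, align 8] → 32; size 32, align 8
@0: mtime [32B, align 2] → 32
@32: inode [8B, align 2] → 40
@40: n_entries [4B, align 2] → 44
@44: size [2B, align 2] → 46
@46: signature [2B, align 2] → 48
@48: attrs [8B, align 2] → 56
@56: crc [1B, align 1] → 57
+1 pad (align 2)
@58: reserved [44B, align 2] → 102
size 102, align 2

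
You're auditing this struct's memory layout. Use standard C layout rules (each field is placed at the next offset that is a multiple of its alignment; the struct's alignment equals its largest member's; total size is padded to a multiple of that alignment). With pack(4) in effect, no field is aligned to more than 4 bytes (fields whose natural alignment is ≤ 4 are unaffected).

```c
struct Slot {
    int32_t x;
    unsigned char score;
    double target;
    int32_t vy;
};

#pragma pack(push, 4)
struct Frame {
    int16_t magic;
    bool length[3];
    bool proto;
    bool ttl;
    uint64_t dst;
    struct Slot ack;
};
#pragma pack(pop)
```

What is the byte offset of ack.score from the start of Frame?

Slot: x at 0 (size 4, align 4) → ends 4; score at 4 (size 1, align 1) → ends 5; pad 3 to align 8 for target; target at 8 (size 8, align 8) → ends 16; vy at 16 (size 4, align 4) → ends 20; tail pad 4 to reach multiple of 8; total 24 bytes, alignment 8
magic at 0 (size 2, align 2) → ends 2
length at 2 (size 3, align 1) → ends 5
proto at 5 (size 1, align 1) → ends 6
ttl at 6 (size 1, align 1) → ends 7
pad 1 to align 4 for dst
dst at 8 (size 8, align 4) → ends 16
ack at 16 (size 24, align 4) → ends 40
within Slot: score at 4
16 + 4 = 20

20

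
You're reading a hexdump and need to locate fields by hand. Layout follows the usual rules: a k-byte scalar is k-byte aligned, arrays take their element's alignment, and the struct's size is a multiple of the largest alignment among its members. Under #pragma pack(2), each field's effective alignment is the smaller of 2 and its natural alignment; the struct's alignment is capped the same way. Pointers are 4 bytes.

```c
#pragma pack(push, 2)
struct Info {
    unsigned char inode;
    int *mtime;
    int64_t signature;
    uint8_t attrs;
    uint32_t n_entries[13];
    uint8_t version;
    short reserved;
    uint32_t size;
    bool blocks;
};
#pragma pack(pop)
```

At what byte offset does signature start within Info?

inode at 0 (size 1, align 1) → ends 1
pad 1 to align 2 for mtime
mtime at 2 (size 4, align 2) → ends 6
signature at 6 (size 8, align 2) → ends 14

6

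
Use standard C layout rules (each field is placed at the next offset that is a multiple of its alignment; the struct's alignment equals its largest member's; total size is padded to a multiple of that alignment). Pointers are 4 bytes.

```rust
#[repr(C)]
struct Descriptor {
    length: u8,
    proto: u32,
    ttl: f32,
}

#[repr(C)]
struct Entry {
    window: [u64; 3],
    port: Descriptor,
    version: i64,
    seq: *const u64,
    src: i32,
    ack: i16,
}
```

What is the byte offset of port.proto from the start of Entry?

Descriptor: length at 0 (size 1, align 1) → ends 1; pad 3 to align 4 for proto; proto at 4 (size 4, align 4) → ends 8; ttl at 8 (size 4, align 4) → ends 12; total 12 bytes, alignment 4
window at 0 (size 24, align 8) → ends 24
port at 24 (size 12, align 4) → ends 36
within Descriptor: proto at 4
24 + 4 = 28

28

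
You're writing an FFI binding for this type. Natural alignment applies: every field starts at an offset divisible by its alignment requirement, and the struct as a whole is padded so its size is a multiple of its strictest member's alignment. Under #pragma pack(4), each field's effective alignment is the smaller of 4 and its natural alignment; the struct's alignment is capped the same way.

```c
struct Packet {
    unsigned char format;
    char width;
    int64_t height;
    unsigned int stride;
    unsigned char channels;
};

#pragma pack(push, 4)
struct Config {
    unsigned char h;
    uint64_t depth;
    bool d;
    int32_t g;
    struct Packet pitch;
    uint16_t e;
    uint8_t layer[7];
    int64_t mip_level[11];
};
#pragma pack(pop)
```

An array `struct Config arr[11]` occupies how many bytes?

Packet: format at 0 (size 1, align 1) → ends 1; width at 1 (size 1, align 1) → ends 2; pad 6 to align 8 for height; height at 8 (size 8, align 8) → ends 16; stride at 16 (size 4, align 4) → ends 20; channels at 20 (size 1, align 1) → ends 21; tail pad 3 to reach multiple of 8; total 24 bytes, alignment 8
h at 0 (size 1, align 1) → ends 1
pad 3 to align 4 for depth
depth at 4 (size 8, align 4) → ends 12
d at 12 (size 1, align 1) → ends 13
pad 3 to align 4 for g
g at 16 (size 4, align 4) → ends 20
pitch at 20 (size 24, align 4) → ends 44
e at 44 (size 2, align 2) → ends 46
layer at 46 (size 7, align 1) → ends 53
pad 3 to align 4 for mip_level
mip_level at 56 (size 88, align 4) → ends 144
total 144 bytes, alignment 4
array of 11: 11 × 144 = 1584

1584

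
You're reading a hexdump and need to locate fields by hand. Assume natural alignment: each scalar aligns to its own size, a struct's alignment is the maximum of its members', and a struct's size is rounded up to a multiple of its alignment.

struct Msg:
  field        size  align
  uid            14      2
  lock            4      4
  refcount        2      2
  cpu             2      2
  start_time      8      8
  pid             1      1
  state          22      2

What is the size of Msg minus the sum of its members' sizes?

@0: uid [14B, align 2] → 14
+2 pad (align 4)
@16: lock [4B, align 4] → 20
@20: refcount [2B, align 2] → 22
@22: cpu [2B, align 2] → 24
@24: start_time [8B, align 8] → 32
@32: pid [1B, align 1] → 33
+1 pad (align 2)
@34: state [22B, align 2] → 56
size 56, align 8
data bytes 53, size 56 → padding 3

3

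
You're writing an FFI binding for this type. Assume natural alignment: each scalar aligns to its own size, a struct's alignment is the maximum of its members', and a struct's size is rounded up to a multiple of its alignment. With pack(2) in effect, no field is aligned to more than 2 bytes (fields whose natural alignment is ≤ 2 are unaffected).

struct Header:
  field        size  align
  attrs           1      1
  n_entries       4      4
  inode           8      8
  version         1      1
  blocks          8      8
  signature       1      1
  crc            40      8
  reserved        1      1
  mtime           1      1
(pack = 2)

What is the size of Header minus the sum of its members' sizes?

@0: attrs [1B, align 1] → 1
+1 pad (align 2)
@2: n_entries [4B, align 2] → 6
@6: inode [8B, align 2] → 14
@14: version [1B, align 1] → 15
+1 pad (align 2)
@16: blocks [8B, align 2] → 24
@24: signature [1B, align 1] → 25
+1 pad (align 2)
@26: crc [40B, align 2] → 66
@66: reserved [1B, align 1] → 67
@67: mtime [1B, align 1] → 68
size 68, align 2
data bytes 65, size 68 → padding 3

3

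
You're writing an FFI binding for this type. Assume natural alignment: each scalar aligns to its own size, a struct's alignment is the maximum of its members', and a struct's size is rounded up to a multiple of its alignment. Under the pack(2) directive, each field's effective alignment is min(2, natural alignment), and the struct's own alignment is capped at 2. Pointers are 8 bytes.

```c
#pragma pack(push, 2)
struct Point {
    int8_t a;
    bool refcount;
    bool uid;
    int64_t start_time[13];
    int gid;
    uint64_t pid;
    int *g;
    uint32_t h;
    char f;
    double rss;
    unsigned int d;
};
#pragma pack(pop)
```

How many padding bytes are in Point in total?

a at 0 (size 1, align 1) → ends 1
refcount at 1 (size 1, align 1) → ends 2
uid at 2 (size 1, align 1) → ends 3
pad 1 to align 2 for start_time
start_time at 4 (size 104, align 2) → ends 108
gid at 108 (size 4, align 2) → ends 112
pid at 112 (size 8, align 2) → ends 120
g at 120 (size 8, align 2) → ends 128
h at 128 (size 4, align 2) → ends 132
f at 132 (size 1, align 1) → ends 133
pad 1 to align 2 for rss
rss at 134 (size 8, align 2) → ends 142
d at 142 (size 4, align 2) → ends 146
total 146 bytes, alignment 2
data bytes 144, size 146 → padding 2

2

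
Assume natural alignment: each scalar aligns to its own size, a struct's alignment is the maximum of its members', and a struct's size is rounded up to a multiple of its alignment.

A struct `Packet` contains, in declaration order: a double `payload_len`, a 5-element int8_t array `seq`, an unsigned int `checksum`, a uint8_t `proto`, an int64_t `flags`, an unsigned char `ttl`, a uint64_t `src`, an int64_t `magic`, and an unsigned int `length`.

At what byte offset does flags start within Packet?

payload_len at 0 (size 8, align 8) → ends 8
seq at 8 (size 5, align 1) → ends 13
pad 3 to align 4 for checksum
checksum at 16 (size 4, align 4) → ends 20
proto at 20 (size 1, align 1) → ends 21
pad 3 to align 8 for flags
flags at 24 (size 8, align 8) → ends 32

24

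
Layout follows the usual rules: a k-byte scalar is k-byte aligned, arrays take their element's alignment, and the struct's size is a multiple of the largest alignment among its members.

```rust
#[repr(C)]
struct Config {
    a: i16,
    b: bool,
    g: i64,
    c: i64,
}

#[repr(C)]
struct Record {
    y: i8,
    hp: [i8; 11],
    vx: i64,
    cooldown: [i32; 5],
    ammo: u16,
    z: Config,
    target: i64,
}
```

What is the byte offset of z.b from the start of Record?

50

Config: 0..2  a  (2B, 2-aligned); 2..3  b  (1B, 1-aligned); 3..8  -- padding (5B); 8..16  g  (8B, 8-aligned); 16..24  c  (8B, 8-aligned); sizeof = 24, alignof = 8
0..1  y  (1B, 1-aligned)
1..12  hp  (11B, 1-aligned)
12..16  -- padding (4B)
16..24  vx  (8B, 8-aligned)
24..44  cooldown  (20B, 4-aligned)
44..46  ammo  (2B, 2-aligned)
46..48  -- padding (2B)
48..72  z  (24B, 8-aligned)
within Config: b at 2
48 + 2 = 50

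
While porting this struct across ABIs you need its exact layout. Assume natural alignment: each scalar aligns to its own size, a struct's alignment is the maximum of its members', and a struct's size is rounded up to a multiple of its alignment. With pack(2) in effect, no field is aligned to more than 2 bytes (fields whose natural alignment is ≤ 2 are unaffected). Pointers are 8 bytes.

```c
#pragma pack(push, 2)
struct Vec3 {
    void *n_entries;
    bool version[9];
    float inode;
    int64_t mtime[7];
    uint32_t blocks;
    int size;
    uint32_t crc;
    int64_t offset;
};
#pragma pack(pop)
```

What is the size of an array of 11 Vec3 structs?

1078

n_entries at 0 (size 8, align 2) → ends 8
version at 8 (size 9, align 1) → ends 17
pad 1 to align 2 for inode
inode at 18 (size 4, align 2) → ends 22
mtime at 22 (size 56, align 2) → ends 78
blocks at 78 (size 4, align 2) → ends 82
size at 82 (size 4, align 2) → ends 86
crc at 86 (size 4, align 2) → ends 90
offset at 90 (size 8, align 2) → ends 98
total 98 bytes, alignment 2
array of 11: 11 × 98 = 1078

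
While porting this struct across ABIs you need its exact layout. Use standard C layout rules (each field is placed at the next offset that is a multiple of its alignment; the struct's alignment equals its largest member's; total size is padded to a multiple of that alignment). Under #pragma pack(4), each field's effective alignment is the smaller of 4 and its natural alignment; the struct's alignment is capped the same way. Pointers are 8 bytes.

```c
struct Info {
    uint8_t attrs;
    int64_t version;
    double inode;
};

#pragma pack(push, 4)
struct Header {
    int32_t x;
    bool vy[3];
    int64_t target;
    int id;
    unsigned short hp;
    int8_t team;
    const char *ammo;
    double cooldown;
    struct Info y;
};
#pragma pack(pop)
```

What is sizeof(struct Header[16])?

Info: @0: attrs [1B, align 1] → 1; +7 pad (align 8); @8: version [8B, align 8] → 16; @16: inode [8B, align 8] → 24; size 24, align 8
@0: x [4B, align 4] → 4
@4: vy [3B, align 1] → 7
+1 pad (align 4)
@8: target [8B, align 4] → 16
@16: id [4B, align 4] → 20
@20: hp [2B, align 2] → 22
@22: team [1B, align 1] → 23
+1 pad (align 4)
@24: ammo [8B, align 4] → 32
@32: cooldown [8B, align 4] → 40
@40: y [24B, align 4] → 64
size 64, align 4
array of 16: 16 × 64 = 1024

1024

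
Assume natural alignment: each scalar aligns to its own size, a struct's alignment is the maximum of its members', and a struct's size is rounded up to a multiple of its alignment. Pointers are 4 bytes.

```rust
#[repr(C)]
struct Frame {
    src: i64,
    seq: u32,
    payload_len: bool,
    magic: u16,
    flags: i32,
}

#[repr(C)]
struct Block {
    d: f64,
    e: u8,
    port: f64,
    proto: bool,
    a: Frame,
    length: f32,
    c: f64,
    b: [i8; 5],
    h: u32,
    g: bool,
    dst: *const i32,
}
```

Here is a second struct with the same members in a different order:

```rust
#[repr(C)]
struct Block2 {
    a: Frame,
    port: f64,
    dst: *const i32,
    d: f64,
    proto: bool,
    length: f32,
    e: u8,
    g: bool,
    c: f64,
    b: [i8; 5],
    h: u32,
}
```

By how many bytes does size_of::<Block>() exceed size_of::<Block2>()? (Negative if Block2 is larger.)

Frame: @0: src [8B, align 8] → 8; @8: seq [4B, align 4] → 12; @12: payload_len [1B, align 1] → 13; +1 pad (align 2); @14: magic [2B, align 2] → 16; @16: flags [4B, align 4] → 20; +4 tail pad (align 8); size 24, align 8
@0: d [8B, align 8] → 8
@8: e [1B, align 1] → 9
+7 pad (align 8)
@16: port [8B, align 8] → 24
@24: proto [1B, align 1] → 25
+7 pad (align 8)
@32: a [24B, align 8] → 56
@56: length [4B, align 4] → 60
+4 pad (align 8)
@64: c [8B, align 8] → 72
@72: b [5B, align 1] → 77
+3 pad (align 4)
@80: h [4B, align 4] → 84
@84: g [1B, align 1] → 85
+3 pad (align 4)
@88: dst [4B, align 4] → 92
+4 tail pad (align 8)
size 96, align 8
— Block2 —
@0: a [24B, align 8] → 24
@24: port [8B, align 8] → 32
@32: dst [4B, align 4] → 36
+4 pad (align 8)
@40: d [8B, align 8] → 48
@48: proto [1B, align 1] → 49
+3 pad (align 4)
@52: length [4B, align 4] → 56
@56: e [1B, align 1] → 57
@57: g [1B, align 1] → 58
+6 pad (align 8)
@64: c [8B, align 8] → 72
@72: b [5B, align 1] → 77
+3 pad (align 4)
@80: h [4B, align 4] → 84
+4 tail pad (align 8)
size 88, align 8
96 − 88 = 8

8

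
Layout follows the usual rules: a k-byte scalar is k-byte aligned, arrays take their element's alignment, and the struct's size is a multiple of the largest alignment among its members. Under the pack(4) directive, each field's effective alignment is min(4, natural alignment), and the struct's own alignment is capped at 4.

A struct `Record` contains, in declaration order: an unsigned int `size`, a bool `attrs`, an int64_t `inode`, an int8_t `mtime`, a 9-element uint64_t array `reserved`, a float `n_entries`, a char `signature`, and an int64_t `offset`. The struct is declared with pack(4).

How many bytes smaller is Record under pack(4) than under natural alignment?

4

natural layout:
  size at 0 (size 4, align 4) → ends 4
  attrs at 4 (size 1, align 1) → ends 5
  pad 3 to align 8 for inode
  inode at 8 (size 8, align 8) → ends 16
  mtime at 16 (size 1, align 1) → ends 17
  pad 7 to align 8 for reserved
  reserved at 24 (size 72, align 8) → ends 96
  n_entries at 96 (size 4, align 4) → ends 100
  signature at 100 (size 1, align 1) → ends 101
  pad 3 to align 8 for offset
  offset at 104 (size 8, align 8) → ends 112
  total 112 bytes, alignment 8
packed(4) layout:
  size at 0 (size 4, align 4) → ends 4
  attrs at 4 (size 1, align 1) → ends 5
  pad 3 to align 4 for inode
  inode at 8 (size 8, align 4) → ends 16
  mtime at 16 (size 1, align 1) → ends 17
  pad 3 to align 4 for reserved
  reserved at 20 (size 72, align 4) → ends 92
  n_entries at 92 (size 4, align 4) → ends 96
  signature at 96 (size 1, align 1) → ends 97
  pad 3 to align 4 for offset
  offset at 100 (size 8, align 4) → ends 108
  total 108 bytes, alignment 4
112 − 108 = 4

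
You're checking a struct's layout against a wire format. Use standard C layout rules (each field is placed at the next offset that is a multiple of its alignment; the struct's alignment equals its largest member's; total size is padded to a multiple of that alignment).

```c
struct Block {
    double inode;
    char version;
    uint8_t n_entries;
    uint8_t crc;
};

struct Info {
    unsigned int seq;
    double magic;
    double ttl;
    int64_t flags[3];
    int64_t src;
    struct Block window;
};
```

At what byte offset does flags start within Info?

24

Block: inode at 0 (size 8, align 8) → ends 8; version at 8 (size 1, align 1) → ends 9; n_entries at 9 (size 1, align 1) → ends 10; crc at 10 (size 1, align 1) → ends 11; tail pad 5 to reach multiple of 8; total 16 bytes, alignment 8
seq at 0 (size 4, align 4) → ends 4
pad 4 to align 8 for magic
magic at 8 (size 8, align 8) → ends 16
ttl at 16 (size 8, align 8) → ends 24
flags at 24 (size 24, align 8) → ends 48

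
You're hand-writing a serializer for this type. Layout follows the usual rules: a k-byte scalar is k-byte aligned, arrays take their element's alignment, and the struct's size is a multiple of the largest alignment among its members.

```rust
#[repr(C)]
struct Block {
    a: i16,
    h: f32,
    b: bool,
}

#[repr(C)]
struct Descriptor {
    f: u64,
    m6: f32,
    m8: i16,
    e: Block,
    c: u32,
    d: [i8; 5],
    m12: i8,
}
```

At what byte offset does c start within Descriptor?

Block: a at 0 (size 2, align 2) → ends 2; pad 2 to align 4 for h; h at 4 (size 4, align 4) → ends 8; b at 8 (size 1, align 1) → ends 9; tail pad 3 to reach multiple of 4; total 12 bytes, alignment 4
f at 0 (size 8, align 8) → ends 8
m6 at 8 (size 4, align 4) → ends 12
m8 at 12 (size 2, align 2) → ends 14
pad 2 to align 4 for e
e at 16 (size 12, align 4) → ends 28
c at 28 (size 4, align 4) → ends 32

28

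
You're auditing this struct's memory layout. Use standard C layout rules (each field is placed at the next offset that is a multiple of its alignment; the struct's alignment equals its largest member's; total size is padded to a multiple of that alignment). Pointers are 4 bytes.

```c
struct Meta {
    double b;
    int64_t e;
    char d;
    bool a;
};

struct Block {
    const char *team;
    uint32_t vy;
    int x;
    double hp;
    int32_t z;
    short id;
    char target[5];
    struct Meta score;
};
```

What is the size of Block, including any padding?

64 bytes

Meta: @0: b [8B, align 8] → 8; @8: e [8B, align 8] → 16; @16: d [1B, align 1] → 17; @17: a [1B, align 1] → 18; +6 tail pad (align 8); size 24, align 8
@0: team [4B, align 4] → 4
@4: vy [4B, align 4] → 8
@8: x [4B, align 4] → 12
+4 pad (align 8)
@16: hp [8B, align 8] → 24
@24: z [4B, align 4] → 28
@28: id [2B, align 2] → 30
@30: target [5B, align 1] → 35
+5 pad (align 8)
@40: score [24B, align 8] → 64
size 64, align 8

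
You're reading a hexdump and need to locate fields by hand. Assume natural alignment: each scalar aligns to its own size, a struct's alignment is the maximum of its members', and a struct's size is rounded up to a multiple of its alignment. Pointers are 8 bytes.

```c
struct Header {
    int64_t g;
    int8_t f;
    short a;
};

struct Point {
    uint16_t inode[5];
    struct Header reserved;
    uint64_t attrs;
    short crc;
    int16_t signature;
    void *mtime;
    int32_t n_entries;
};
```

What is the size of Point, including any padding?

Header: @0: g [8B, align 8] → 8; @8: f [1B, align 1] → 9; +1 pad (align 2); @10: a [2B, align 2] → 12; +4 tail pad (align 8); size 16, align 8
@0: inode [10B, align 2] → 10
+6 pad (align 8)
@16: reserved [16B, align 8] → 32
@32: attrs [8B, align 8] → 40
@40: crc [2B, align 2] → 42
@42: signature [2B, align 2] → 44
+4 pad (align 8)
@48: mtime [8B, align 8] → 56
@56: n_entries [4B, align 4] → 60
+4 tail pad (align 8)
size 64, align 8

64 bytes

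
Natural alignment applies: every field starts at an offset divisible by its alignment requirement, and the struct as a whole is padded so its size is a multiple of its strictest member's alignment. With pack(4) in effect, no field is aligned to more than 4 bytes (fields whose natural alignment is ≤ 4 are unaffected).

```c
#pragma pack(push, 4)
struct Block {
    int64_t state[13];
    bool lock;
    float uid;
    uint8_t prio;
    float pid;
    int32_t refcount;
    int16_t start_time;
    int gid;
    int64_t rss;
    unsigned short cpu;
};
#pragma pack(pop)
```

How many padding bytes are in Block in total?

10

state at 0 (size 104, align 4) → ends 104
lock at 104 (size 1, align 1) → ends 105
pad 3 to align 4 for uid
uid at 108 (size 4, align 4) → ends 112
prio at 112 (size 1, align 1) → ends 113
pad 3 to align 4 for pid
pid at 116 (size 4, align 4) → ends 120
refcount at 120 (size 4, align 4) → ends 124
start_time at 124 (size 2, align 2) → ends 126
pad 2 to align 4 for gid
gid at 128 (size 4, align 4) → ends 132
rss at 132 (size 8, align 4) → ends 140
cpu at 140 (size 2, align 2) → ends 142
tail pad 2 to reach multiple of 4
total 144 bytes, alignment 4
data bytes 134, size 144 → padding 10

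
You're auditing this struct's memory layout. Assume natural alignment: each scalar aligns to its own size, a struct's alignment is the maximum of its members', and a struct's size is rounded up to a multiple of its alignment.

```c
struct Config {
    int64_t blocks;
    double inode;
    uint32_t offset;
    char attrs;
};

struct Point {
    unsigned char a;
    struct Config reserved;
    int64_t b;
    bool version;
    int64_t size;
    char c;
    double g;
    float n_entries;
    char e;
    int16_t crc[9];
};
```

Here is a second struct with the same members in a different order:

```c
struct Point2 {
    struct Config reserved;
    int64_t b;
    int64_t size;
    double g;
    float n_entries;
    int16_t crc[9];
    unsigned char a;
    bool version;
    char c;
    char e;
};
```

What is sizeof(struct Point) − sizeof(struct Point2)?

16

Config: blocks at 0 (size 8, align 8) → ends 8; inode at 8 (size 8, align 8) → ends 16; offset at 16 (size 4, align 4) → ends 20; attrs at 20 (size 1, align 1) → ends 21; tail pad 3 to reach multiple of 8; total 24 bytes, alignment 8
a at 0 (size 1, align 1) → ends 1
pad 7 to align 8 for reserved
reserved at 8 (size 24, align 8) → ends 32
b at 32 (size 8, align 8) → ends 40
version at 40 (size 1, align 1) → ends 41
pad 7 to align 8 for size
size at 48 (size 8, align 8) → ends 56
c at 56 (size 1, align 1) → ends 57
pad 7 to align 8 for g
g at 64 (size 8, align 8) → ends 72
n_entries at 72 (size 4, align 4) → ends 76
e at 76 (size 1, align 1) → ends 77
pad 1 to align 2 for crc
crc at 78 (size 18, align 2) → ends 96
total 96 bytes, alignment 8
— Point2 —
reserved at 0 (size 24, align 8) → ends 24
b at 24 (size 8, align 8) → ends 32
size at 32 (size 8, align 8) → ends 40
g at 40 (size 8, align 8) → ends 48
n_entries at 48 (size 4, align 4) → ends 52
crc at 52 (size 18, align 2) → ends 70
a at 70 (size 1, align 1) → ends 71
version at 71 (size 1, align 1) → ends 72
c at 72 (size 1, align 1) → ends 73
e at 73 (size 1, align 1) → ends 74
tail pad 6 to reach multiple of 8
total 80 bytes, alignment 8
96 − 80 = 16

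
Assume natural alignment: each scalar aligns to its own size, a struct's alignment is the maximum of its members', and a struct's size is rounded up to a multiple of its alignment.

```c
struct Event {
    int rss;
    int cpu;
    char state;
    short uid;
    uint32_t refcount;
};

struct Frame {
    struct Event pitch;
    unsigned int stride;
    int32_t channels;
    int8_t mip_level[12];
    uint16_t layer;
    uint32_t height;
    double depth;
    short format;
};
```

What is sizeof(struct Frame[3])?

Event: 0..4  rss  (4B, 4-aligned); 4..8  cpu  (4B, 4-aligned); 8..9  state  (1B, 1-aligned); 9..10  -- padding (1B); 10..12  uid  (2B, 2-aligned); 12..16  refcount  (4B, 4-aligned); sizeof = 16, alignof = 4
0..16  pitch  (16B, 4-aligned)
16..20  stride  (4B, 4-aligned)
20..24  channels  (4B, 4-aligned)
24..36  mip_level  (12B, 1-aligned)
36..38  layer  (2B, 2-aligned)
38..40  -- padding (2B)
40..44  height  (4B, 4-aligned)
44..48  -- padding (4B)
48..56  depth  (8B, 8-aligned)
56..58  format  (2B, 2-aligned)
58..64  -- tail padding (6B)
sizeof = 64, alignof = 8
array of 3: 3 × 64 = 192

192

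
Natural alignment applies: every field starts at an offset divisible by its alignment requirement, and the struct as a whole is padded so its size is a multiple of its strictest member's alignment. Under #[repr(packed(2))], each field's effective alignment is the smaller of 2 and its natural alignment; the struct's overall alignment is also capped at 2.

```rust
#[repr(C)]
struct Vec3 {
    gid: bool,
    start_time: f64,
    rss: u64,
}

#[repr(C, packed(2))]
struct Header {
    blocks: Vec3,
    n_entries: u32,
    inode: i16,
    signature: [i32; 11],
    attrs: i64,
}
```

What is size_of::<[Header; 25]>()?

Vec3: gid at 0 (size 1, align 1) → ends 1; pad 7 to align 8 for start_time; start_time at 8 (size 8, align 8) → ends 16; rss at 16 (size 8, align 8) → ends 24; total 24 bytes, alignment 8
blocks at 0 (size 24, align 2) → ends 24
n_entries at 24 (size 4, align 2) → ends 28
inode at 28 (size 2, align 2) → ends 30
signature at 30 (size 44, align 2) → ends 74
attrs at 74 (size 8, align 2) → ends 82
total 82 bytes, alignment 2
array of 25: 25 × 82 = 2050

2050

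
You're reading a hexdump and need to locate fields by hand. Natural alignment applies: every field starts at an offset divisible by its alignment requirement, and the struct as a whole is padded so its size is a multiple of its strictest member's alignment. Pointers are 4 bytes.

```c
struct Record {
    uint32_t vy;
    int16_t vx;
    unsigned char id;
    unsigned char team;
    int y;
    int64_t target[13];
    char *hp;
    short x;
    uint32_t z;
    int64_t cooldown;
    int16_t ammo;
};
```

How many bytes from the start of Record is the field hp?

vy at 0 (size 4, align 4) → ends 4
vx at 4 (size 2, align 2) → ends 6
id at 6 (size 1, align 1) → ends 7
team at 7 (size 1, align 1) → ends 8
y at 8 (size 4, align 4) → ends 12
pad 4 to align 8 for target
target at 16 (size 104, align 8) → ends 120
hp at 120 (size 4, align 4) → ends 124

120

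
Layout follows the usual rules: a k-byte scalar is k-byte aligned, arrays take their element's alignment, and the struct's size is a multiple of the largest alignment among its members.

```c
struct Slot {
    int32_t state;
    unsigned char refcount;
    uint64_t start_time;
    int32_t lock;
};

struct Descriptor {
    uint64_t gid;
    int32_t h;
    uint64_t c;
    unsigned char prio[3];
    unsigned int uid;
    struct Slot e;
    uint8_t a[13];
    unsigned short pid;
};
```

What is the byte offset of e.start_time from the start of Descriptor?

40

Slot: 0..4  state  (4B, 4-aligned); 4..5  refcount  (1B, 1-aligned); 5..8  -- padding (3B); 8..16  start_time  (8B, 8-aligned); 16..20  lock  (4B, 4-aligned); 20..24  -- tail padding (4B); sizeof = 24, alignof = 8
0..8  gid  (8B, 8-aligned)
8..12  h  (4B, 4-aligned)
12..16  -- padding (4B)
16..24  c  (8B, 8-aligned)
24..27  prio  (3B, 1-aligned)
27..28  -- padding (1B)
28..32  uid  (4B, 4-aligned)
32..56  e  (24B, 8-aligned)
within Slot: start_time at 8
32 + 8 = 40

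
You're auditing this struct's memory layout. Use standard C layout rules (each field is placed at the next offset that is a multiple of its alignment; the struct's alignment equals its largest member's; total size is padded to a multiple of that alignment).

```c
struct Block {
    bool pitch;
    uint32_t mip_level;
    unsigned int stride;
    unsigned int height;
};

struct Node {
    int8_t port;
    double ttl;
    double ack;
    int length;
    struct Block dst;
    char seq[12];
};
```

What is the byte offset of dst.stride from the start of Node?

36

Block: @0: pitch [1B, align 1] → 1; +3 pad (align 4); @4: mip_level [4B, align 4] → 8; @8: stride [4B, align 4] → 12; @12: height [4B, align 4] → 16; size 16, align 4
@0: port [1B, align 1] → 1
+7 pad (align 8)
@8: ttl [8B, align 8] → 16
@16: ack [8B, align 8] → 24
@24: length [4B, align 4] → 28
@28: dst [16B, align 4] → 44
within Block: stride at 8
28 + 8 = 36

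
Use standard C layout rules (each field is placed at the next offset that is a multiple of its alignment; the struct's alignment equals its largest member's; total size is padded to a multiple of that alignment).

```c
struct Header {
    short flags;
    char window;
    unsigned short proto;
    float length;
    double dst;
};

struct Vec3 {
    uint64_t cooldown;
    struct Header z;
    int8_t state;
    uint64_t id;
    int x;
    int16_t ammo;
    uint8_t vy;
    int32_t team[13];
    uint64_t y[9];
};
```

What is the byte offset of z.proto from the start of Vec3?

12

Header: 0..2  flags  (2B, 2-aligned); 2..3  window  (1B, 1-aligned); 3..4  -- padding (1B); 4..6  proto  (2B, 2-aligned); 6..8  -- padding (2B); 8..12  length  (4B, 4-aligned); 12..16  -- padding (4B); 16..24  dst  (8B, 8-aligned); sizeof = 24, alignof = 8
0..8  cooldown  (8B, 8-aligned)
8..32  z  (24B, 8-aligned)
within Header: proto at 4
8 + 4 = 12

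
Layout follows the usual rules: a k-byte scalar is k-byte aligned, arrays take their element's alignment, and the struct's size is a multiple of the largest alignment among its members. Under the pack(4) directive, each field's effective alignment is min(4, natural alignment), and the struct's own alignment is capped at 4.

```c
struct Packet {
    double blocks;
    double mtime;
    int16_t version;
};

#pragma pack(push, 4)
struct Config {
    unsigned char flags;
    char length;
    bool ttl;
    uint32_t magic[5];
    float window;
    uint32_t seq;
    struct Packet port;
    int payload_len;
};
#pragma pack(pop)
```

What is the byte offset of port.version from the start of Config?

48

Packet: blocks at 0 (size 8, align 8) → ends 8; mtime at 8 (size 8, align 8) → ends 16; version at 16 (size 2, align 2) → ends 18; tail pad 6 to reach multiple of 8; total 24 bytes, alignment 8
flags at 0 (size 1, align 1) → ends 1
length at 1 (size 1, align 1) → ends 2
ttl at 2 (size 1, align 1) → ends 3
pad 1 to align 4 for magic
magic at 4 (size 20, align 4) → ends 24
window at 24 (size 4, align 4) → ends 28
seq at 28 (size 4, align 4) → ends 32
port at 32 (size 24, align 4) → ends 56
within Packet: version at 16
32 + 16 = 48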